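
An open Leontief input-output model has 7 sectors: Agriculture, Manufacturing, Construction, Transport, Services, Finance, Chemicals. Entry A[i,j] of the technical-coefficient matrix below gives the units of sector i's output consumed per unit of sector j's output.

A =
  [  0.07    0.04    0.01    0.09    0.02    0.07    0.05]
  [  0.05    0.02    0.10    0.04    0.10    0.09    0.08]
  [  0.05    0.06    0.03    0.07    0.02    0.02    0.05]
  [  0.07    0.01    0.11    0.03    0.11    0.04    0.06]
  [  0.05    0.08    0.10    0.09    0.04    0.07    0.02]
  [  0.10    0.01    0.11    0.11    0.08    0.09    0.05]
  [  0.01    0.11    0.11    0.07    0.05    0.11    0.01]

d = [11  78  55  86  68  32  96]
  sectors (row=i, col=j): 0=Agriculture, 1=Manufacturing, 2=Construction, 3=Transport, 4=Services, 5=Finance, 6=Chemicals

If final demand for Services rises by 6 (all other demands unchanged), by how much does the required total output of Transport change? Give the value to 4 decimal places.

0.8831

Form M = I − A:
  [  0.93   -0.04   -0.01   -0.09   -0.02   -0.07   -0.05]
  [ -0.05    0.98   -0.10   -0.04   -0.10   -0.09   -0.08]
  [ -0.05   -0.06    0.97   -0.07   -0.02   -0.02   -0.05]
  [ -0.07   -0.01   -0.11    0.97   -0.11   -0.04   -0.06]
  [ -0.05   -0.08   -0.10   -0.09    0.96   -0.07   -0.02]
  [ -0.10   -0.01   -0.11   -0.11   -0.08    0.91   -0.05]
  [ -0.01   -0.11   -0.11   -0.07   -0.05   -0.11    0.99]
Leontief inverse L = M⁻¹:
  [  1.1084    0.0653    0.0614    0.1341    0.0601    0.1132    0.0794]
  [  0.0987    1.0622    0.1670    0.1035    0.1462    0.1461    0.1159]
  [  0.0797    0.0833    1.0726    0.1049    0.0533    0.0557    0.0752]
  [  0.1114    0.0488    0.1646    1.0853    0.1472    0.0870    0.0910]
  [  0.0975    0.1120    0.1613    0.1440    1.0882    0.1193    0.0589]
  [  0.1579    0.0525    0.1821    0.1795    0.1338    1.1497    0.0931]
  [  0.0614    0.1429    0.1784    0.1285    0.1030    0.1635    1.0519]
Total output x = L · d:
  x_0 = 1.1084·11 + 0.0653·78 + 0.0614·55 + 0.1341·86 + 0.0601·68 + 0.1132·32 + 0.0794·96 = 47.5368
  x_1 = 0.0987·11 + 1.0622·78 + 0.1670·55 + 0.1035·86 + 0.1462·68 + 0.1461·32 + 0.1159·96 = 127.7663
  x_2 = 0.0797·11 + 0.0833·78 + 1.0726·55 + 0.1049·86 + 0.0533·68 + 0.0557·32 + 0.0752·96 = 88.0175
  x_3 = 0.1114·11 + 0.0488·78 + 0.1646·55 + 1.0853·86 + 0.1472·68 + 0.0870·32 + 0.0910·96 = 128.9522
  x_4 = 0.0975·11 + 0.1120·78 + 0.1613·55 + 0.1440·86 + 1.0882·68 + 0.1193·32 + 0.0589·96 = 114.5321
  x_5 = 0.1579·11 + 0.0525·78 + 0.1821·55 + 0.1795·86 + 0.1338·68 + 1.1497·32 + 0.0931·96 = 86.1048
  x_6 = 0.0614·11 + 0.1429·78 + 0.1784·55 + 0.1285·86 + 0.1030·68 + 0.1635·32 + 1.0519·96 = 145.8953
Δx_3 = L[3,4] · Δd_4 = 0.1472 · 6 = 0.8831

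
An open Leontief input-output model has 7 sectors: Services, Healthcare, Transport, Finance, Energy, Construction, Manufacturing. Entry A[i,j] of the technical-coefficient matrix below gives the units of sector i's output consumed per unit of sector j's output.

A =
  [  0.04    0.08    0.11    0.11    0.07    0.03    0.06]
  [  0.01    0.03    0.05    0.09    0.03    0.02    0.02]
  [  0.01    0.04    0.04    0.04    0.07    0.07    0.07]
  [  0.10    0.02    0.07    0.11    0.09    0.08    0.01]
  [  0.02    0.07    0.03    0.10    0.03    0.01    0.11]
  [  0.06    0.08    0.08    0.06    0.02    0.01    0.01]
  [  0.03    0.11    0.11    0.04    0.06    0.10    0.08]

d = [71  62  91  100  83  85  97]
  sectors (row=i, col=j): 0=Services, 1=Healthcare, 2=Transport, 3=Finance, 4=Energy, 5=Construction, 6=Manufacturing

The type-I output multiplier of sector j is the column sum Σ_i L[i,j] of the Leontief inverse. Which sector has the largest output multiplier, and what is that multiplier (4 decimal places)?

Finance (1.9137)

Form M = I − A:
  [  0.96   -0.08   -0.11   -0.11   -0.07   -0.03   -0.06]
  [ -0.01    0.97   -0.05   -0.09   -0.03   -0.02   -0.02]
  [ -0.01   -0.04    0.96   -0.04   -0.07   -0.07   -0.07]
  [ -0.10   -0.02   -0.07    0.89   -0.09   -0.08   -0.01]
  [ -0.02   -0.07   -0.03   -0.10    0.97   -0.01   -0.11]
  [ -0.06   -0.08   -0.08   -0.06   -0.02    0.99   -0.01]
  [ -0.03   -0.11   -0.11   -0.04   -0.06   -0.10    0.92]
Leontief inverse L = M⁻¹:
  [  1.0731    0.1248    0.1636    0.1752    0.1171    0.0722    0.1018]
  [  0.0297    1.0510    0.0769    0.1242    0.0550    0.0421    0.0390]
  [  0.0317    0.0750    1.0777    0.0819    0.0981    0.0963    0.0994]
  [  0.1363    0.0657    0.1246    1.1780    0.1356    0.1159    0.0501]
  [  0.0469    0.1068    0.0751    0.1492    1.0665    0.0459    0.1407]
  [  0.0798    0.1063    0.1140    0.1027    0.0503    1.0350    0.0346]
  [  0.0600    0.1601    0.1661    0.1025    0.1030    0.1394    1.1219]
Total output x = L · d:
  x_0 = 1.0731·71 + 0.1248·62 + 0.1636·91 + 0.1752·100 + 0.1171·83 + 0.0722·85 + 0.1018·97 = 142.0740
  x_1 = 0.0297·71 + 1.0510·62 + 0.0769·91 + 0.1242·100 + 0.0550·83 + 0.0421·85 + 0.0390·97 = 98.6097
  x_2 = 0.0317·71 + 0.0750·62 + 1.0777·91 + 0.0819·100 + 0.0981·83 + 0.0963·85 + 0.0994·97 = 139.1322
  x_3 = 0.1363·71 + 0.0657·62 + 0.1246·91 + 1.1780·100 + 0.1356·83 + 0.1159·85 + 0.0501·97 = 168.8535
  x_4 = 0.0469·71 + 0.1068·62 + 0.0751·91 + 0.1492·100 + 1.0665·83 + 0.0459·85 + 0.1407·97 = 137.7866
  x_5 = 0.0798·71 + 0.1063·62 + 0.1140·91 + 0.1027·100 + 0.0503·83 + 1.0350·85 + 0.0346·97 = 128.4025
  x_6 = 0.0600·71 + 0.1601·62 + 0.1661·91 + 0.1025·100 + 0.1030·83 + 0.1394·85 + 1.1219·97 = 168.7776
Output multipliers (column sums of L):
  Services: 1.4575
  Healthcare: 1.6897
  Transport: 1.7978
  Finance: 1.9137
  Energy: 1.6258
  Construction: 1.5469
  Manufacturing: 1.5875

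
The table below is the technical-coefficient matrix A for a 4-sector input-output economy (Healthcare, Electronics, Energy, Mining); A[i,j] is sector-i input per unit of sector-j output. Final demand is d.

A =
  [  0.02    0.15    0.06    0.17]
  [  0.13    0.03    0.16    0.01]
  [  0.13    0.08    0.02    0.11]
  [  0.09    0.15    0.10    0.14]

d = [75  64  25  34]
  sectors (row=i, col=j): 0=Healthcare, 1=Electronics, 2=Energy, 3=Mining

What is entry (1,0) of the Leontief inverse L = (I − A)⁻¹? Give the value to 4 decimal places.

Form M = I − A:
  [  0.98   -0.15   -0.06   -0.17]
  [ -0.13    0.97   -0.16   -0.01]
  [ -0.13   -0.08    0.98   -0.11]
  [ -0.09   -0.15   -0.10    0.86]
Leontief inverse L = M⁻¹:
  [  1.0869    0.2145    0.1254    0.2334]
  [  0.1766    1.0856    0.1954    0.0725]
  [  0.1771    0.1427    1.0723    0.1738]
  [  0.1651    0.2284    0.1719    1.2201]
Total output x = L · d:
  x_0 = 1.0869·75 + 0.2145·64 + 0.1254·25 + 0.2334·34 = 106.3186
  x_1 = 0.1766·75 + 1.0856·64 + 0.1954·25 + 0.0725·34 = 90.0732
  x_2 = 0.1771·75 + 0.1427·64 + 1.0723·25 + 0.1738·34 = 55.1361
  x_3 = 0.1651·75 + 0.2284·64 + 0.1719·25 + 1.2201·34 = 72.7829

L[1,0] = 0.1766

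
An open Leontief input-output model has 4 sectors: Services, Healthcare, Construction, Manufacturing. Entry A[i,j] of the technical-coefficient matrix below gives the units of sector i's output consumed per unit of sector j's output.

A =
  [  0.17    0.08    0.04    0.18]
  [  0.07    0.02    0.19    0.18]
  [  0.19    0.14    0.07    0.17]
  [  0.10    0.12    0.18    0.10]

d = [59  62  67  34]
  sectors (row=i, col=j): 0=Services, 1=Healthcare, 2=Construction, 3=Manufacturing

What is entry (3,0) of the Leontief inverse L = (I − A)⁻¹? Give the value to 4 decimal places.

Form M = I − A:
  [  0.83   -0.08   -0.04   -0.18]
  [ -0.07    0.98   -0.19   -0.18]
  [ -0.19   -0.14    0.93   -0.17]
  [ -0.10   -0.12   -0.18    0.90]
Leontief inverse L = M⁻¹:
  [  1.2921    0.1664    0.1516    0.3203]
  [  0.2015    1.1189    0.2993    0.3206]
  [  0.3378    0.2419    1.2057    0.3437]
  [  0.2380    0.2160    0.2979    1.2582]
Total output x = L · d:
  x_0 = 1.2921·59 + 0.1664·62 + 0.1516·67 + 0.3203·34 = 107.5959
  x_1 = 0.2015·59 + 1.1189·62 + 0.2993·67 + 0.3206·34 = 112.2136
  x_2 = 0.3378·59 + 0.2419·62 + 1.2057·67 + 0.3437·34 = 127.4009
  x_3 = 0.2380·59 + 0.2160·62 + 0.2979·67 + 1.2582·34 = 90.1749

L[3,0] = 0.2380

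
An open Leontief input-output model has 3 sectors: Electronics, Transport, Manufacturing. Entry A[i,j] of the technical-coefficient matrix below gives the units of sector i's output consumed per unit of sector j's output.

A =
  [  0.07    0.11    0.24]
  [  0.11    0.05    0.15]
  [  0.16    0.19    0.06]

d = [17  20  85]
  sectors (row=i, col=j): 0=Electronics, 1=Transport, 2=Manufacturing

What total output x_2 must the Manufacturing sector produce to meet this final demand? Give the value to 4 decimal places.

108.0788

Form M = I − A:
  [  0.93   -0.11   -0.24]
  [ -0.11    0.95   -0.15]
  [ -0.16   -0.19    0.94]
Leontief inverse L = M⁻¹:
  [  1.1550    0.1991    0.3267]
  [  0.1702    1.1167    0.2217]
  [  0.2310    0.2596    1.1642]
Total output x = L · d:
  x_0 = 1.1550·17 + 0.1991·20 + 0.3267·85 = 51.3831
  x_1 = 0.1702·17 + 1.1167·20 + 0.2217·85 = 44.0673
  x_2 = 0.2310·17 + 0.2596·20 + 1.1642·85 = 108.0788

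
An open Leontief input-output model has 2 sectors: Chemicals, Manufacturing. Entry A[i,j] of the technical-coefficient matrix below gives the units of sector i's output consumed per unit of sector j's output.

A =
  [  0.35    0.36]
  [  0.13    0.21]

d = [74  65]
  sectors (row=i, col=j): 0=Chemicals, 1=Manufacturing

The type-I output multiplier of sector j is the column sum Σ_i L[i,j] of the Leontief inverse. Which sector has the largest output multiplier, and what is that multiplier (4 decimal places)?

Manufacturing (2.1641)

Form M = I − A:
  [  0.65   -0.36]
  [ -0.13    0.79]
Leontief inverse L = M⁻¹:
  [  1.6927    0.7714]
  [  0.2786    1.3928]
Total output x = L · d:
  x_0 = 1.6927·74 + 0.7714·65 = 175.4018
  x_1 = 0.2786·74 + 1.3928·65 = 111.1421
Output multipliers (column sums of L):
  Chemicals: 1.9713
  Manufacturing: 2.1641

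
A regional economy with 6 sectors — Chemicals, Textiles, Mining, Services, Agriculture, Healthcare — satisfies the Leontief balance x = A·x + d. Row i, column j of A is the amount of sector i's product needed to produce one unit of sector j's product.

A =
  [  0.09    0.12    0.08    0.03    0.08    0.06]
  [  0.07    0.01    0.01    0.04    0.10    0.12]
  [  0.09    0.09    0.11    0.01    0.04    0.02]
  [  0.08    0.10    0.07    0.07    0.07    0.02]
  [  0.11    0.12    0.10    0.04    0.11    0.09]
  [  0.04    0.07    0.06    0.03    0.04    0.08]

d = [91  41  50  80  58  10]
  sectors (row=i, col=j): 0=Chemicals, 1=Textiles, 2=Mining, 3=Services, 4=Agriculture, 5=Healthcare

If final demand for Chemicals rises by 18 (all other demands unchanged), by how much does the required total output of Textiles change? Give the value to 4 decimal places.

2.1132

Form M = I − A:
  [  0.91   -0.12   -0.08   -0.03   -0.08   -0.06]
  [ -0.07    0.99   -0.01   -0.04   -0.10   -0.12]
  [ -0.09   -0.09    0.89   -0.01   -0.04   -0.02]
  [ -0.08   -0.10   -0.07    0.93   -0.07   -0.02]
  [ -0.11   -0.12   -0.10   -0.04    0.89   -0.09]
  [ -0.04   -0.07   -0.06   -0.03   -0.04    0.92]
Leontief inverse L = M⁻¹:
  [  1.1532    0.1828    0.1337    0.0563    0.1399    0.1169]
  [  0.1174    1.0646    0.0546    0.0617    0.1448    0.1632]
  [  0.1403    0.1394    1.1537    0.0286    0.0851    0.0614]
  [  0.1383    0.1582    0.1190    1.0954    0.1248    0.0683]
  [  0.1885    0.2002    0.1686    0.0726    1.1835    0.1594]
  [  0.0809    0.1119    0.0964    0.0479    0.0782    1.1176]
Total output x = L · d:
  x_0 = 1.1532·91 + 0.1828·41 + 0.1337·50 + 0.0563·80 + 0.1399·58 + 0.1169·10 = 132.9092
  x_1 = 0.1174·91 + 1.0646·41 + 0.0546·50 + 0.0617·80 + 0.1448·58 + 0.1632·10 = 72.0285
  x_2 = 0.1403·91 + 0.1394·41 + 1.1537·50 + 0.0286·80 + 0.0851·58 + 0.0614·10 = 84.0111
  x_3 = 0.1383·91 + 0.1582·41 + 0.1190·50 + 1.0954·80 + 0.1248·58 + 0.0683·10 = 120.5713
  x_4 = 0.1885·91 + 0.2002·41 + 0.1686·50 + 0.0726·80 + 1.1835·58 + 0.1594·10 = 109.8379
  x_5 = 0.0809·91 + 0.1119·41 + 0.0964·50 + 0.0479·80 + 0.0782·58 + 1.1176·10 = 36.3149
Δx_1 = L[1,0] · Δd_0 = 0.1174 · 18 = 2.1132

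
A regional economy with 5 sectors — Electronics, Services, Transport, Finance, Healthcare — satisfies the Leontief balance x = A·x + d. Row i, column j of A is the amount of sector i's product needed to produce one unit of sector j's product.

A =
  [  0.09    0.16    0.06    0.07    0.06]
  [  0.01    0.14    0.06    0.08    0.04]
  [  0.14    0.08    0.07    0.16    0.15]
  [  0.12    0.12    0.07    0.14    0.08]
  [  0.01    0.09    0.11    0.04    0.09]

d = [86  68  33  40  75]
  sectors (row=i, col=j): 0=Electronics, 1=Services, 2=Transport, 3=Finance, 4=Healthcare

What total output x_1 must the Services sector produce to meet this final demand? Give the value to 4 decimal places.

Form M = I − A:
  [  0.91   -0.16   -0.06   -0.07   -0.06]
  [ -0.01    0.86   -0.06   -0.08   -0.04]
  [ -0.14   -0.08    0.93   -0.16   -0.15]
  [ -0.12   -0.12   -0.07    0.86   -0.08]
  [ -0.01   -0.09   -0.11   -0.04    0.91]
Leontief inverse L = M⁻¹:
  [  1.1395    0.2550    0.1147    0.1433    0.1178]
  [  0.0483    1.2096    0.1017    0.1393    0.0854]
  [  0.2164    0.2085    1.1503    0.2620    0.2361]
  [  0.1882    0.2360    0.1384    1.2330    0.1540]
  [  0.0517    0.1580    0.1565    0.1012    1.1439]
Total output x = L · d:
  x_0 = 1.1395·86 + 0.2550·68 + 0.1147·33 + 0.1433·40 + 0.1178·75 = 133.6959
  x_1 = 0.0483·86 + 1.2096·68 + 0.1017·33 + 0.1393·40 + 0.0854·75 = 101.7381
  x_2 = 0.2164·86 + 0.2085·68 + 1.1503·33 + 0.2620·40 + 0.2361·75 = 98.9392
  x_3 = 0.1882·86 + 0.2360·68 + 0.1384·33 + 1.2330·40 + 0.1540·75 = 97.6674
  x_4 = 0.0517·86 + 0.1580·68 + 0.1565·33 + 0.1012·40 + 1.1439·75 = 110.2015

101.7381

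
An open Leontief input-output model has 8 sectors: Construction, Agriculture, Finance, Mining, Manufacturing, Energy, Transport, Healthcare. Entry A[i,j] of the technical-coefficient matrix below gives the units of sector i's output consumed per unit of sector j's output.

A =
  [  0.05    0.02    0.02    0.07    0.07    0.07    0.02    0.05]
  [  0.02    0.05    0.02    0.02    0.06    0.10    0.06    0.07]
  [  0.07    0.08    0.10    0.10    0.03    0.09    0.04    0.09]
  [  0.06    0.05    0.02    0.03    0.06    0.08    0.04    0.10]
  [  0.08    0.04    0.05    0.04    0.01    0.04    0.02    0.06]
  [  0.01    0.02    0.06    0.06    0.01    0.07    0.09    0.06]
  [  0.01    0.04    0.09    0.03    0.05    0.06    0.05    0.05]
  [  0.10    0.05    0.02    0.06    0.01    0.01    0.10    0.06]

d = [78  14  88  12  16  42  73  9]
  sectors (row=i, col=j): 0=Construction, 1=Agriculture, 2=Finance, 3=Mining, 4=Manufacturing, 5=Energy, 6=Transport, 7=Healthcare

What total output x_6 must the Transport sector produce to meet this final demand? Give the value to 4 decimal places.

102.0022

Form M = I − A:
  [  0.95   -0.02   -0.02   -0.07   -0.07   -0.07   -0.02   -0.05]
  [ -0.02    0.95   -0.02   -0.02   -0.06   -0.10   -0.06   -0.07]
  [ -0.07   -0.08    0.90   -0.10   -0.03   -0.09   -0.04   -0.09]
  [ -0.06   -0.05   -0.02    0.97   -0.06   -0.08   -0.04   -0.10]
  [ -0.08   -0.04   -0.05   -0.04    0.99   -0.04   -0.02   -0.06]
  [ -0.01   -0.02   -0.06   -0.06   -0.01    0.93   -0.09   -0.06]
  [ -0.01   -0.04   -0.09   -0.03   -0.05   -0.06    0.95   -0.05]
  [ -0.10   -0.05   -0.02   -0.06   -0.01   -0.01   -0.10    0.94]
Leontief inverse L = M⁻¹:
  [  1.0826    0.0453    0.0470    0.1017    0.0916    0.1081    0.0538    0.0919]
  [  0.0513    1.0776    0.0527    0.0535    0.0814    0.1406    0.1006    0.1132]
  [  0.1226    0.1264    1.1480    0.1555    0.0688    0.1584    0.0990    0.1622]
  [  0.0978    0.0801    0.0523    1.0679    0.0850    0.1235    0.0833    0.1475]
  [  0.1103    0.0650    0.0755    0.0722    1.0329    0.0777    0.0522    0.0993]
  [  0.0410    0.0496    0.0953    0.0944    0.0333    1.1119    0.1291    0.1050]
  [  0.0437    0.0711    0.1258    0.0665    0.0722    0.1031    1.0875    0.0958]
  [  0.1330    0.0787    0.0508    0.0940    0.0400    0.0539    0.1361    1.1049]
Total output x = L · d:
  x_0 = 1.0826·78 + 0.0453·14 + 0.0470·88 + 0.1017·12 + 0.0916·16 + 0.1081·42 + 0.0538·73 + 0.0919·9 = 101.1901
  x_1 = 0.0513·78 + 1.0776·14 + 0.0527·88 + 0.0535·12 + 0.0814·16 + 0.1406·42 + 0.1006·73 + 0.1132·9 = 39.9389
  x_2 = 0.1226·78 + 0.1264·14 + 1.1480·88 + 0.1555·12 + 0.0688·16 + 0.1584·42 + 0.0990·73 + 0.1622·9 = 130.6606
  x_3 = 0.0978·78 + 0.0801·14 + 0.0523·88 + 1.0679·12 + 0.0850·16 + 0.1235·42 + 0.0833·73 + 0.1475·9 = 40.1230
  x_4 = 0.1103·78 + 0.0650·14 + 0.0755·88 + 0.0722·12 + 1.0329·16 + 0.0777·42 + 0.0522·73 + 0.0993·9 = 41.5177
  x_5 = 0.0410·78 + 0.0496·14 + 0.0953·88 + 0.0944·12 + 0.0333·16 + 1.1119·42 + 0.1291·73 + 0.1050·9 = 71.0153
  x_6 = 0.0437·78 + 0.0711·14 + 0.1258·88 + 0.0665·12 + 0.0722·16 + 0.1031·42 + 1.0875·73 + 0.0958·9 = 102.0022
  x_7 = 0.1330·78 + 0.0787·14 + 0.0508·88 + 0.0940·12 + 0.0400·16 + 0.0539·42 + 0.1361·73 + 1.1049·9 = 39.8533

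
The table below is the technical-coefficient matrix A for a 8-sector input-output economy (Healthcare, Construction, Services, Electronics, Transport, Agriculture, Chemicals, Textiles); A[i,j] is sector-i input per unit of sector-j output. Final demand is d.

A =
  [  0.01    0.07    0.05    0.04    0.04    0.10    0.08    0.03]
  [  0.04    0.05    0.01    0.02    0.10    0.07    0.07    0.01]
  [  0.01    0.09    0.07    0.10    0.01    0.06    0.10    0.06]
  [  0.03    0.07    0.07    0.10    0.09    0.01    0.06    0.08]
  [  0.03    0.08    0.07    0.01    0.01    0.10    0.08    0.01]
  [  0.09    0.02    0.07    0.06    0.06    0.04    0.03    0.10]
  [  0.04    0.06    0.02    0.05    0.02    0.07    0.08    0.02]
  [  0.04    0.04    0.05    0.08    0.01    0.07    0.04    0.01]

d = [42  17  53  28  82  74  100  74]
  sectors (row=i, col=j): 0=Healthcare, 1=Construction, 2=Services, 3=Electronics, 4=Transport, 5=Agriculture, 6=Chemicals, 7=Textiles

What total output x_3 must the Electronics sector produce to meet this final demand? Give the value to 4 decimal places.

78.7591

Form M = I − A:
  [  0.99   -0.07   -0.05   -0.04   -0.04   -0.10   -0.08   -0.03]
  [ -0.04    0.95   -0.01   -0.02   -0.10   -0.07   -0.07   -0.01]
  [ -0.01   -0.09    0.93   -0.10   -0.01   -0.06   -0.10   -0.06]
  [ -0.03   -0.07   -0.07    0.90   -0.09   -0.01   -0.06   -0.08]
  [ -0.03   -0.08   -0.07   -0.01    0.99   -0.10   -0.08   -0.01]
  [ -0.09   -0.02   -0.07   -0.06   -0.06    0.96   -0.03   -0.10]
  [ -0.04   -0.06   -0.02   -0.05   -0.02   -0.07    0.92   -0.02]
  [ -0.04   -0.04   -0.05   -0.08   -0.01   -0.07   -0.04    0.99]
Leontief inverse L = M⁻¹:
  [  1.0409    0.1107    0.0857    0.0813    0.0734    0.1442    0.1274    0.0623]
  [  0.0659    1.0867    0.0413    0.0499    0.1269    0.1131    0.1124    0.0345]
  [  0.0434    0.1406    1.1115    0.1539    0.0520    0.1099    0.1577    0.0973]
  [  0.0604    0.1247    0.1145    1.1518    0.1284    0.0650    0.1205    0.1134]
  [  0.0584    0.1178    0.1020    0.0481    1.0413    0.1421    0.1252    0.0404]
  [  0.1182    0.0693    0.1135    0.1098    0.0922    1.0927    0.0845    0.1330]
  [  0.0654    0.0950    0.0494    0.0847    0.0501    0.1081    1.1207    0.0468]
  [  0.0634    0.0755    0.0816    0.1178    0.0402    0.1043    0.0799    1.0398]
Total output x = L · d:
  x_0 = 1.0409·42 + 0.1107·17 + 0.0857·53 + 0.0813·28 + 0.0734·82 + 0.1442·74 + 0.1274·100 + 0.0623·74 = 86.4568
  x_1 = 0.0659·42 + 1.0867·17 + 0.0413·53 + 0.0499·28 + 0.1269·82 + 0.1131·74 + 0.1124·100 + 0.0345·74 = 57.3945
  x_2 = 0.0434·42 + 0.1406·17 + 1.1115·53 + 0.1539·28 + 0.0520·82 + 0.1099·74 + 0.1577·100 + 0.0973·74 = 102.7948
  x_3 = 0.0604·42 + 0.1247·17 + 0.1145·53 + 1.1518·28 + 0.1284·82 + 0.0650·74 + 0.1205·100 + 0.1134·74 = 78.7591
  x_4 = 0.0584·42 + 0.1178·17 + 0.1020·53 + 0.0481·28 + 1.0413·82 + 0.1421·74 + 0.1252·100 + 0.0404·74 = 122.6240
  x_5 = 0.1182·42 + 0.0693·17 + 0.1135·53 + 0.1098·28 + 0.0922·82 + 1.0927·74 + 0.0845·100 + 0.1330·74 = 121.9465
  x_6 = 0.0654·42 + 0.0950·17 + 0.0494·53 + 0.0847·28 + 0.0501·82 + 0.1081·74 + 1.1207·100 + 0.0468·74 = 136.9943
  x_7 = 0.0634·42 + 0.0755·17 + 0.0816·53 + 0.1178·28 + 0.0402·82 + 0.1043·74 + 0.0799·100 + 1.0398·74 = 107.5119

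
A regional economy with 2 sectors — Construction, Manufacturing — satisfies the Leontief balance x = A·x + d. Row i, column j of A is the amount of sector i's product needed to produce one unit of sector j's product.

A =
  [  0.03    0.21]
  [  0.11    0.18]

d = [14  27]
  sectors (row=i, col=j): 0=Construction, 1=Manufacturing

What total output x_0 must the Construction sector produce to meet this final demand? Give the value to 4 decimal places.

22.2064

Form M = I − A:
  [  0.97   -0.21]
  [ -0.11    0.82]
Leontief inverse L = M⁻¹:
  [  1.0618    0.2719]
  [  0.1424    1.2560]
Total output x = L · d:
  x_0 = 1.0618·14 + 0.2719·27 = 22.2064
  x_1 = 0.1424·14 + 1.2560·27 = 35.9057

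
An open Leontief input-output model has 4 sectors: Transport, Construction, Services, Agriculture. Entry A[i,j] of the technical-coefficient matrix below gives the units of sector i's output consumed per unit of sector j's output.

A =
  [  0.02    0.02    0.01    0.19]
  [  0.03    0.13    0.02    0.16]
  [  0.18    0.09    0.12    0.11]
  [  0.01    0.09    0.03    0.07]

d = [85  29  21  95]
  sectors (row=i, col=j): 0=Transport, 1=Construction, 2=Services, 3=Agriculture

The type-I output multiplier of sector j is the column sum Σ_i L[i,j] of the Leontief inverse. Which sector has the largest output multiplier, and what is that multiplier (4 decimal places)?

Agriculture (1.7468)

Form M = I − A:
  [  0.98   -0.02   -0.01   -0.19]
  [ -0.03    0.87   -0.02   -0.16]
  [ -0.18   -0.09    0.88   -0.11]
  [ -0.01   -0.09   -0.03    0.93]
Leontief inverse L = M⁻¹:
  [  1.0279    0.0486    0.0203    0.2208]
  [  0.0446    1.1763    0.0346    0.2156]
  [  0.2176    0.1451    1.1491    0.2053]
  [  0.0224    0.1190    0.0406    1.1051]
Total output x = L · d:
  x_0 = 1.0279·85 + 0.0486·29 + 0.0203·21 + 0.2208·95 = 110.1762
  x_1 = 0.0446·85 + 1.1763·29 + 0.0346·21 + 0.2156·95 = 59.1074
  x_2 = 0.2176·85 + 0.1451·29 + 1.1491·21 + 0.2053·95 = 66.3442
  x_3 = 0.0224·85 + 0.1190·29 + 0.0406·21 + 1.1051·95 = 111.1954
Output multipliers (column sums of L):
  Transport: 1.3124
  Construction: 1.4891
  Services: 1.2447
  Agriculture: 1.7468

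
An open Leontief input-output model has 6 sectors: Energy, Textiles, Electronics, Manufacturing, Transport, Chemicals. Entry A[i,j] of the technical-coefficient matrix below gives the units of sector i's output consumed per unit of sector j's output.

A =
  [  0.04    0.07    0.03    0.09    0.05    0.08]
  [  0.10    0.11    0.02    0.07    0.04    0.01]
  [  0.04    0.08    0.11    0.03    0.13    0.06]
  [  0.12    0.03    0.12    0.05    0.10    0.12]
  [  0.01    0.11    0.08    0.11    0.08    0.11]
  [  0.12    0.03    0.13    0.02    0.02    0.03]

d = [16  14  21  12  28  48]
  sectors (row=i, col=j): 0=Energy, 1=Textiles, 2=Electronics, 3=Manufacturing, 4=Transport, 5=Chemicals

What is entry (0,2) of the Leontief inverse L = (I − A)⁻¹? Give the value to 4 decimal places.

Form M = I − A:
  [  0.96   -0.07   -0.03   -0.09   -0.05   -0.08]
  [ -0.10    0.89   -0.02   -0.07   -0.04   -0.01]
  [ -0.04   -0.08    0.89   -0.03   -0.13   -0.06]
  [ -0.12   -0.03   -0.12    0.95   -0.10   -0.12]
  [ -0.01   -0.11   -0.08   -0.11    0.92   -0.11]
  [ -0.12   -0.03   -0.13   -0.02   -0.02    0.97]
Leontief inverse L = M⁻¹:
  [  1.0890    0.1129    0.0826    0.1274    0.0923    0.1223]
  [  0.1439    1.1556    0.0603    0.1110    0.0797    0.0503]
  [  0.0898    0.1424    1.1740    0.0802    0.1881    0.1128]
  [  0.1814    0.0962    0.1993    1.1063    0.1665    0.1840]
  [  0.0773    0.1722    0.1552    0.1606    1.1417    0.1671]
  [  0.1565    0.0743    0.1767    0.0561    0.0661    1.0700]
Total output x = L · d:
  x_0 = 1.0890·16 + 0.1129·14 + 0.0826·21 + 0.1274·12 + 0.0923·28 + 0.1223·48 = 30.7217
  x_1 = 0.1439·16 + 1.1556·14 + 0.0603·21 + 0.1110·12 + 0.0797·28 + 0.0503·48 = 25.7249
  x_2 = 0.0898·16 + 0.1424·14 + 1.1740·21 + 0.0802·12 + 0.1881·28 + 0.1128·48 = 39.7276
  x_3 = 0.1814·16 + 0.0962·14 + 0.1993·21 + 1.1063·12 + 0.1665·28 + 0.1840·48 = 35.2042
  x_4 = 0.0773·16 + 0.1722·14 + 0.1552·21 + 0.1606·12 + 1.1417·28 + 0.1671·48 = 48.8182
  x_5 = 0.1565·16 + 0.0743·14 + 0.1767·21 + 0.0561·12 + 0.0661·28 + 1.0700·48 = 61.1375

L[0,2] = 0.0826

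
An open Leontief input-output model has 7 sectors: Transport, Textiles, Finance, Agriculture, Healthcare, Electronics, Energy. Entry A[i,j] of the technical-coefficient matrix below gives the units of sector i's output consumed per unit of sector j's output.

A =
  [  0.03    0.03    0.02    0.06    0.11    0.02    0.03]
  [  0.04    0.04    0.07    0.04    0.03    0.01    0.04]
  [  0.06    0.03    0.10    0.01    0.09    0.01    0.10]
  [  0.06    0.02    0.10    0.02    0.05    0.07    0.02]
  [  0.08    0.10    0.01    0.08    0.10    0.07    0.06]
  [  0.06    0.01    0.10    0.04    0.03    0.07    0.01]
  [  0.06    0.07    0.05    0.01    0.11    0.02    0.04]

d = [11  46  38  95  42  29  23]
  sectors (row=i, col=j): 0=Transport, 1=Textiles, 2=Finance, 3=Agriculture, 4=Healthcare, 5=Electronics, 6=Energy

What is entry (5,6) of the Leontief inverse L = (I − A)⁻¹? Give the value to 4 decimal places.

Form M = I − A:
  [  0.97   -0.03   -0.02   -0.06   -0.11   -0.02   -0.03]
  [ -0.04    0.96   -0.07   -0.04   -0.03   -0.01   -0.04]
  [ -0.06   -0.03    0.90   -0.01   -0.09   -0.01   -0.10]
  [ -0.06   -0.02   -0.10    0.98   -0.05   -0.07   -0.02]
  [ -0.08   -0.10   -0.01   -0.08    0.90   -0.07   -0.06]
  [ -0.06   -0.01   -0.10   -0.04   -0.03    0.93   -0.01]
  [ -0.06   -0.07   -0.05   -0.01   -0.11   -0.02    0.96]
Leontief inverse L = M⁻¹:
  [  1.0592    0.0559    0.0462    0.0820    0.1482    0.0423    0.0517]
  [  0.0637    1.0592    0.0967    0.0550    0.0641    0.0241    0.0616]
  [  0.0974    0.0646    1.1348    0.0348    0.1469    0.0316    0.1342]
  [  0.0906    0.0427    0.1346    1.0408    0.0925    0.0902    0.0470]
  [  0.1234    0.1362    0.0552    0.1132    1.1571    0.1023    0.0910]
  [  0.0884    0.0293    0.1345    0.0584    0.0690    1.0893    0.0349]
  [  0.0928    0.1008    0.0796    0.0360    0.1566    0.0414    1.0680]
Total output x = L · d:
  x_0 = 1.0592·11 + 0.0559·46 + 0.0462·38 + 0.0820·95 + 0.1482·42 + 0.0423·29 + 0.0517·23 = 32.4045
  x_1 = 0.0637·11 + 1.0592·46 + 0.0967·38 + 0.0550·95 + 0.0641·42 + 0.0241·29 + 0.0616·23 = 63.1325
  x_2 = 0.0974·11 + 0.0646·46 + 1.1348·38 + 0.0348·95 + 0.1469·42 + 0.0316·29 + 0.1342·23 = 60.6469
  x_3 = 0.0906·11 + 0.0427·46 + 0.1346·38 + 1.0408·95 + 0.0925·42 + 0.0902·29 + 0.0470·23 = 114.5366
  x_4 = 0.1234·11 + 0.1362·46 + 0.0552·38 + 0.1132·95 + 1.1571·42 + 0.1023·29 + 0.0910·23 = 74.1335
  x_5 = 0.0884·11 + 0.0293·46 + 0.1345·38 + 0.0584·95 + 0.0690·42 + 1.0893·29 + 0.0349·23 = 48.2690
  x_6 = 0.0928·11 + 0.1008·46 + 0.0796·38 + 0.0360·95 + 0.1566·42 + 0.0414·29 + 1.0680·23 = 44.4389

L[5,6] = 0.0349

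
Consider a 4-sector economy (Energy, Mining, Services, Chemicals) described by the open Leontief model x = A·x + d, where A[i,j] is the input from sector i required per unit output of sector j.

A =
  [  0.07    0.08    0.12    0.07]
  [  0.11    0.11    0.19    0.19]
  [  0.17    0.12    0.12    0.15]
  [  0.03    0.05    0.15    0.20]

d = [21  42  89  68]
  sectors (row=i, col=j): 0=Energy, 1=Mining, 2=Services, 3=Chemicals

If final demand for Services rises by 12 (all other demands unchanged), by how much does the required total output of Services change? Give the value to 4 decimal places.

Form M = I − A:
  [  0.93   -0.08   -0.12   -0.07]
  [ -0.11    0.89   -0.19   -0.19]
  [ -0.17   -0.12    0.88   -0.15]
  [ -0.03   -0.05   -0.15    0.80]
Leontief inverse L = M⁻¹:
  [  1.1368    0.1409    0.2150    0.1732]
  [  0.2205    1.2124    0.3556    0.3739]
  [  0.2679    0.2132    1.2722    0.3126]
  [  0.1066    0.1210    0.2688    1.3385]
Total output x = L · d:
  x_0 = 1.1368·21 + 0.1409·42 + 0.2150·89 + 0.1732·68 = 60.7044
  x_1 = 0.2205·21 + 1.2124·42 + 0.3556·89 + 0.3739·68 = 112.6170
  x_2 = 0.2679·21 + 0.2132·42 + 1.2722·89 + 0.3126·68 = 149.0606
  x_3 = 0.1066·21 + 0.1210·42 + 0.2688·89 + 1.3385·68 = 122.2639
Δx_2 = L[2,2] · Δd_2 = 1.2722 · 12 = 15.2664

15.2664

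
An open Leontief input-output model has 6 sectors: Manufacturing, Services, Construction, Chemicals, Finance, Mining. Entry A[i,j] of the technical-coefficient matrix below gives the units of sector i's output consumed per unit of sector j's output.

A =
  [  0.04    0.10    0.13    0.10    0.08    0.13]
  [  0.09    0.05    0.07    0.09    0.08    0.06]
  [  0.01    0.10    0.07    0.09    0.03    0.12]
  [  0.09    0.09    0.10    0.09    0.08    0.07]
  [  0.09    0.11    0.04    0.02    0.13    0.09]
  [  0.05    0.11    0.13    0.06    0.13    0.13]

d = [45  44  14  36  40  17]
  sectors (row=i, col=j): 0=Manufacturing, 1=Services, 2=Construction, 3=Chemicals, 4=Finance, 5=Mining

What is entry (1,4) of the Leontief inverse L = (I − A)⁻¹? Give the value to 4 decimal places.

Form M = I − A:
  [  0.96   -0.10   -0.13   -0.10   -0.08   -0.13]
  [ -0.09    0.95   -0.07   -0.09   -0.08   -0.06]
  [ -0.01   -0.10    0.93   -0.09   -0.03   -0.12]
  [ -0.09   -0.09   -0.10    0.91   -0.08   -0.07]
  [ -0.09   -0.11   -0.04   -0.02    0.87   -0.09]
  [ -0.05   -0.11   -0.13   -0.06   -0.13    0.87]
Leontief inverse L = M⁻¹:
  [  1.1112    0.2090    0.2334    0.1862    0.1834    0.2466]
  [  0.1453    1.1344    0.1503    0.1564    0.1596    0.1498]
  [  0.0636    0.1779    1.1471    0.1538    0.1063    0.2034]
  [  0.1543    0.1874    0.1931    1.1688    0.1716    0.1744]
  [  0.1528    0.2008    0.1247    0.0882    1.2224    0.1874]
  [  0.1252    0.2249    0.2358    0.1472    0.2411    1.2530]
Total output x = L · d:
  x_0 = 1.1112·45 + 0.2090·44 + 0.2334·14 + 0.1862·36 + 0.1834·40 + 0.2466·17 = 80.6952
  x_1 = 0.1453·45 + 1.1344·44 + 0.1503·14 + 0.1564·36 + 0.1596·40 + 0.1498·17 = 73.1211
  x_2 = 0.0636·45 + 0.1779·44 + 1.1471·14 + 0.1538·36 + 0.1063·40 + 0.2034·17 = 39.9907
  x_3 = 0.1543·45 + 0.1874·44 + 0.1931·14 + 1.1688·36 + 0.1716·40 + 0.1744·17 = 69.7965
  x_4 = 0.1528·45 + 0.2008·44 + 0.1247·14 + 0.0882·36 + 1.2224·40 + 0.1874·17 = 72.7108
  x_5 = 0.1252·45 + 0.2249·44 + 0.2358·14 + 0.1472·36 + 0.2411·40 + 1.2530·17 = 55.0771

L[1,4] = 0.1596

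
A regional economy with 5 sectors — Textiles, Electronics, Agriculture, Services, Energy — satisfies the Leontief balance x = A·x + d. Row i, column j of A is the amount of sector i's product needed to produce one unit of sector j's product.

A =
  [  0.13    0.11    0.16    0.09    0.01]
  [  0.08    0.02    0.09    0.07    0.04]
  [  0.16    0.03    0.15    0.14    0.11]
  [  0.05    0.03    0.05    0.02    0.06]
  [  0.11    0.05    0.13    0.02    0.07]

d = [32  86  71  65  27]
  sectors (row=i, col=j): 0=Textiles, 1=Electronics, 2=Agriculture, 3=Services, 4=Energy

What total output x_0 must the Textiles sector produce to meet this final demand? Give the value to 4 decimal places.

83.8832

Form M = I − A:
  [  0.87   -0.11   -0.16   -0.09   -0.01]
  [ -0.08    0.98   -0.09   -0.07   -0.04]
  [ -0.16   -0.03    0.85   -0.14   -0.11]
  [ -0.05   -0.03   -0.05    0.98   -0.06]
  [ -0.11   -0.05   -0.13   -0.02    0.93]
Leontief inverse L = M⁻¹:
  [  1.2299    0.1544    0.2670    0.1634    0.0620]
  [  0.1404    1.0480    0.1550    0.1114    0.0721]
  [  0.2769    0.0856    1.2767    0.2174    0.1717]
  [  0.0930    0.0497    0.0970    1.0480    0.0822]
  [  0.1937    0.0876    0.2205    0.0782    1.1122]
Total output x = L · d:
  x_0 = 1.2299·32 + 0.1544·86 + 0.2670·71 + 0.1634·65 + 0.0620·27 = 83.8832
  x_1 = 0.1404·32 + 1.0480·86 + 0.1550·71 + 0.1114·65 + 0.0721·27 = 114.8076
  x_2 = 0.2769·32 + 0.0856·86 + 1.2767·71 + 0.2174·65 + 0.1717·27 = 125.6332
  x_3 = 0.0930·32 + 0.0497·86 + 0.0970·71 + 1.0480·65 + 0.0822·27 = 84.4799
  x_4 = 0.1937·32 + 0.0876·86 + 0.2205·71 + 0.0782·65 + 1.1122·27 = 64.5048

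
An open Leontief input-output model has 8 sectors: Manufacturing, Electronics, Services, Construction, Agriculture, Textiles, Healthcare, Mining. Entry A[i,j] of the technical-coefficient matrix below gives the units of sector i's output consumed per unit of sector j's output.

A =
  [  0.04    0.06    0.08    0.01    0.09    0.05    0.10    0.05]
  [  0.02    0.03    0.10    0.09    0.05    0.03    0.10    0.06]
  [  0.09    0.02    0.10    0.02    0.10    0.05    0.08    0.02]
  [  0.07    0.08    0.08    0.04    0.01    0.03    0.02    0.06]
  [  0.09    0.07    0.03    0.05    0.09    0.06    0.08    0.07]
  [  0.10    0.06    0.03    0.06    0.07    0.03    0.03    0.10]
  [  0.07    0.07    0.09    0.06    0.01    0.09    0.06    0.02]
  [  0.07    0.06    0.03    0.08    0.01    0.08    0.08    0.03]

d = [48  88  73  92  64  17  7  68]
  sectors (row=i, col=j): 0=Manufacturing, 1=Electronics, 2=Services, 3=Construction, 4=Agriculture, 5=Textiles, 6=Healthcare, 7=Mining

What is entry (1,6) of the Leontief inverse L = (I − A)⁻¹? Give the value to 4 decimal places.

L[1,6] = 0.1601

Form M = I − A:
  [  0.96   -0.06   -0.08   -0.01   -0.09   -0.05   -0.10   -0.05]
  [ -0.02    0.97   -0.10   -0.09   -0.05   -0.03   -0.10   -0.06]
  [ -0.09   -0.02    0.90   -0.02   -0.10   -0.05   -0.08   -0.02]
  [ -0.07   -0.08   -0.08    0.96   -0.01   -0.03   -0.02   -0.06]
  [ -0.09   -0.07   -0.03   -0.05    0.91   -0.06   -0.08   -0.07]
  [ -0.10   -0.06   -0.03   -0.06   -0.07    0.97   -0.03   -0.10]
  [ -0.07   -0.07   -0.09   -0.06   -0.01   -0.09    0.94   -0.02]
  [ -0.07   -0.06   -0.03   -0.08   -0.01   -0.08   -0.08    0.97]
Leontief inverse L = M⁻¹:
  [  1.1045    0.1103    0.1434    0.0568    0.1423    0.1015    0.1660    0.0944]
  [  0.0841    1.0803    0.1647    0.1340    0.0962    0.0795    0.1601    0.1013]
  [  0.1558    0.0710    1.1638    0.0616    0.1580    0.1009    0.1467    0.0651]
  [  0.1177    0.1179    0.1338    1.0762    0.0517    0.0678    0.0740    0.0949]
  [  0.1589    0.1287    0.0989    0.1024    1.1456    0.1156    0.1528    0.1223]
  [  0.1596    0.1116    0.0903    0.1057    0.1186    1.0787    0.0957    0.1453]
  [  0.1306    0.1173    0.1545    0.1026    0.0608    0.1346    1.1205    0.0649]
  [  0.1250    0.1069    0.0888    0.1213    0.0520    0.1222    0.1344    1.0724]
Total output x = L · d:
  x_0 = 1.1045·48 + 0.1103·88 + 0.1434·73 + 0.0568·92 + 0.1423·64 + 0.1015·17 + 0.1660·7 + 0.0944·68 = 96.8319
  x_1 = 0.0841·48 + 1.0803·88 + 0.1647·73 + 0.1340·92 + 0.0962·64 + 0.0795·17 + 0.1601·7 + 0.1013·68 = 138.9652
  x_2 = 0.1558·48 + 0.0710·88 + 1.1638·73 + 0.0616·92 + 0.1580·64 + 0.1009·17 + 0.1467·7 + 0.0651·68 = 121.6281
  x_3 = 0.1177·48 + 0.1179·88 + 0.1338·73 + 1.0762·92 + 0.0517·64 + 0.0678·17 + 0.0740·7 + 0.0949·68 = 136.2402
  x_4 = 0.1589·48 + 0.1287·88 + 0.0989·73 + 0.1024·92 + 1.1456·64 + 0.1156·17 + 0.1528·7 + 0.1223·68 = 120.2656
  x_5 = 0.1596·48 + 0.1116·88 + 0.0903·73 + 0.1057·92 + 0.1186·64 + 1.0787·17 + 0.0957·7 + 0.1453·68 = 70.2754
  x_6 = 0.1306·48 + 0.1173·88 + 0.1545·73 + 0.1026·92 + 0.0608·64 + 0.1346·17 + 1.1205·7 + 0.0649·68 = 55.7453
  x_7 = 0.1250·48 + 0.1069·88 + 0.0888·73 + 0.1213·92 + 0.0520·64 + 0.1222·17 + 0.1344·7 + 1.0724·68 = 112.3181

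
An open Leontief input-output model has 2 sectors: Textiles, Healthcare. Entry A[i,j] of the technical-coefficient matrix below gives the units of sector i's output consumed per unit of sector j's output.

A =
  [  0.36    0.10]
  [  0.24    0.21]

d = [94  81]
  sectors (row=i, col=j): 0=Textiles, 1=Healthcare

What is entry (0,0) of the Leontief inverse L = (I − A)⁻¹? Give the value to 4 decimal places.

L[0,0] = 1.6404

Form M = I − A:
  [  0.64   -0.10]
  [ -0.24    0.79]
Leontief inverse L = M⁻¹:
  [  1.6404    0.2076]
  [  0.4983    1.3289]
Total output x = L · d:
  x_0 = 1.6404·94 + 0.2076·81 = 171.0133
  x_1 = 0.4983·94 + 1.3289·81 = 154.4850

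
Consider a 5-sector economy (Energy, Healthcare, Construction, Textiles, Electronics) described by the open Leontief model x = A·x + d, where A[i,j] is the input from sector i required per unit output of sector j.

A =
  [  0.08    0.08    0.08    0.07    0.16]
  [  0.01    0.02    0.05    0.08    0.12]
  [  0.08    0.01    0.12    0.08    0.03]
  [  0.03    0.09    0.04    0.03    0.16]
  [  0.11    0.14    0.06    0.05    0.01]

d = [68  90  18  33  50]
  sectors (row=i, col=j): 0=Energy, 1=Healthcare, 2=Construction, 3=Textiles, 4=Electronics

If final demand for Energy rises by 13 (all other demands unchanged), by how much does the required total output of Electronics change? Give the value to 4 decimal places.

Form M = I − A:
  [  0.92   -0.08   -0.08   -0.07   -0.16]
  [ -0.01    0.98   -0.05   -0.08   -0.12]
  [ -0.08   -0.01    0.88   -0.08   -0.03]
  [ -0.03   -0.09   -0.04    0.97   -0.16]
  [ -0.11   -0.14   -0.06   -0.05    0.99]
Leontief inverse L = M⁻¹:
  [  1.1301    0.1358    0.1308    0.1150    0.2216]
  [  0.0401    1.0560    0.0789    0.1044    0.1538]
  [  0.1141    0.0423    1.1594    0.1113    0.0767]
  [  0.0667    0.1326    0.0756    1.0633    0.2010]
  [  0.1415    0.1737    0.0998    0.0880    1.0713]
Total output x = L · d:
  x_0 = 1.1301·68 + 0.1358·90 + 0.1308·18 + 0.1150·33 + 0.2216·50 = 106.2959
  x_1 = 0.0401·68 + 1.0560·90 + 0.0789·18 + 0.1044·33 + 0.1538·50 = 110.3263
  x_2 = 0.1141·68 + 0.0423·90 + 1.1594·18 + 0.1113·33 + 0.0767·50 = 39.9431
  x_3 = 0.0667·68 + 0.1326·90 + 0.0756·18 + 1.0633·33 + 0.2010·50 = 62.9679
  x_4 = 0.1415·68 + 0.1737·90 + 0.0998·18 + 0.0880·33 + 1.0713·50 = 83.5184
Δx_4 = L[4,0] · Δd_0 = 0.1415 · 13 = 1.8398

1.8398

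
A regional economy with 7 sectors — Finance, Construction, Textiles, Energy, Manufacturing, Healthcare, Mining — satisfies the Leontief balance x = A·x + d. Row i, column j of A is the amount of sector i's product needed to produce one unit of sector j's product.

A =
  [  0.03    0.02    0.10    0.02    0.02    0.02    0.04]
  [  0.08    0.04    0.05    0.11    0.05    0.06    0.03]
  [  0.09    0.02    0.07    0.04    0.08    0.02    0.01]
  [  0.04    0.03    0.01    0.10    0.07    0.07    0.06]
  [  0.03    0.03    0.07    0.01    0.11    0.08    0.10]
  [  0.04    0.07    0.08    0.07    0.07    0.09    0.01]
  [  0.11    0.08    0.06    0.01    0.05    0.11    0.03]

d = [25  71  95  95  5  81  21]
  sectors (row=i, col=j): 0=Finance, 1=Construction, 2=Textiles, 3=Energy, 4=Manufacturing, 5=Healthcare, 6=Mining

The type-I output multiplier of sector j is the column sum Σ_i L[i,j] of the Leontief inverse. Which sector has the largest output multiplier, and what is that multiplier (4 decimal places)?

Form M = I − A:
  [  0.97   -0.02   -0.10   -0.02   -0.02   -0.02   -0.04]
  [ -0.08    0.96   -0.05   -0.11   -0.05   -0.06   -0.03]
  [ -0.09   -0.02    0.93   -0.04   -0.08   -0.02   -0.01]
  [ -0.04   -0.03   -0.01    0.90   -0.07   -0.07   -0.06]
  [ -0.03   -0.03   -0.07   -0.01    0.89   -0.08   -0.10]
  [ -0.04   -0.07   -0.08   -0.07   -0.07    0.91   -0.01]
  [ -0.11   -0.08   -0.06   -0.01   -0.05   -0.11    0.97]
Leontief inverse L = M⁻¹:
  [  1.0563    0.0348    0.1264    0.0377    0.0463    0.0417    0.0535]
  [  0.1161    1.0657    0.0909    0.1464    0.0934    0.1014    0.0584]
  [  0.1175    0.0373    1.1055    0.0617    0.1146    0.0482    0.0335]
  [  0.0740    0.0571    0.0471    1.1329    0.1121    0.1141    0.0881]
  [  0.0735    0.0616    0.1184    0.0388    1.1598    0.1289    0.1295]
  [  0.0787    0.0971    0.1237    0.1090    0.1182    1.1331    0.0381]
  [  0.1501    0.1089    0.1108    0.0462    0.0944    0.1524    1.0558]
Total output x = L · d:
  x_0 = 1.0563·25 + 0.0348·71 + 0.1264·95 + 0.0377·95 + 0.0463·5 + 0.0417·81 + 0.0535·21 = 49.1954
  x_1 = 0.1161·25 + 1.0657·71 + 0.0909·95 + 0.1464·95 + 0.0934·5 + 0.1014·81 + 0.0584·21 = 111.0170
  x_2 = 0.1175·25 + 0.0373·71 + 1.1055·95 + 0.0617·95 + 0.1146·5 + 0.0482·81 + 0.0335·21 = 121.6550
  x_3 = 0.0740·25 + 0.0571·71 + 0.0471·95 + 1.1329·95 + 0.1121·5 + 0.1141·81 + 0.0881·21 = 129.6614
  x_4 = 0.0735·25 + 0.0616·71 + 0.1184·95 + 0.0388·95 + 1.1598·5 + 0.1289·81 + 0.1295·21 = 40.1003
  x_5 = 0.0787·25 + 0.0971·71 + 0.1237·95 + 0.1090·95 + 0.1182·5 + 1.1331·81 + 0.0381·21 = 124.1414
  x_6 = 0.1501·25 + 0.1089·71 + 0.1108·95 + 0.0462·95 + 0.0944·5 + 0.1524·81 + 1.0558·21 = 61.3911
Output multipliers (column sums of L):
  Finance: 1.6662
  Construction: 1.4626
  Textiles: 1.7228
  Energy: 1.5727
  Manufacturing: 1.7389
  Healthcare: 1.7198
  Mining: 1.4569

Manufacturing (1.7389)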